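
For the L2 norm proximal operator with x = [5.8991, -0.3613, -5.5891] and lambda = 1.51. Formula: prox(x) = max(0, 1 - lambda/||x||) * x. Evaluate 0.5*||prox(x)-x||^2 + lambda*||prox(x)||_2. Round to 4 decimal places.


Step 1: Compute ||x||.
||x|| = 8.1344
Step 2: Compute scaling factor.
scale = max(0, 1 - 1.51/8.1344) = 0.8144
Step 3: prox(x) = [4.804, -0.2942, -4.5516]
||prox(x)|| = 6.6244
Step 4: Proximal objective.
0.5*||prox-x||^2 = 1.1401
lambda*||prox|| = 10.0028
Total = 11.1428


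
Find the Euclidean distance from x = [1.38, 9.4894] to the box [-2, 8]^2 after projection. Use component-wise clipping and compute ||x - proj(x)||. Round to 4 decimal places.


Project each component onto [-2, 8].
clip(1.38) = 1.38, clip(9.4894) = 8.0
Projection = [1.38, 8.0]
Squared diffs: [0.0, 2.2183]
Distance = sqrt(2.2183) = 1.4894


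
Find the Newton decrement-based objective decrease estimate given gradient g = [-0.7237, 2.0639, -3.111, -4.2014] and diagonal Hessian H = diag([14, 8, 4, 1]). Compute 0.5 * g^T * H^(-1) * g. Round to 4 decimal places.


Step 1: H is diagonal, so H^(-1) * g = [-0.0517, 0.258, -0.7778, -4.2014].
Step 2: g^T H^(-1) g = sum_i g_i^2 / H_ii
  = (-0.7237)^2/14 + (2.0639)^2/8 + (-3.111)^2/4 + (-4.2014)^2/1
  = 0.0374 + 0.5325 + 2.4196 + 17.6518 = 20.6412
Step 3: Objective decrease = 0.5 * g^T H^(-1) g = 10.3206


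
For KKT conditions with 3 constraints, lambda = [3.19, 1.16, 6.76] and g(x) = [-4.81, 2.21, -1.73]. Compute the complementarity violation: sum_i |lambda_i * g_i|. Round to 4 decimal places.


KKT complementary slackness check:
lambda_1 * g_1 = 3.19 * -4.81 = -15.3439
lambda_2 * g_2 = 1.16 * 2.21 = 2.5636
lambda_3 * g_3 = 6.76 * -1.73 = -11.6948
Total violation = 15.3439 + 2.5636 + 11.6948 = 29.6023


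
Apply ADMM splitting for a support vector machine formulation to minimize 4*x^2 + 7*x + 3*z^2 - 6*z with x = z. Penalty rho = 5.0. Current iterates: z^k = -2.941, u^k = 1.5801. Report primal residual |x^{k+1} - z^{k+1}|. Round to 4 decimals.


ADMM iteration with rho = 5.0, z^k = -2.941, u^k = 1.5801
Step 1: x-update.
Minimize 4*x^2 + 7*x + (5.0/2)*(x + 2.941 + 1.5801)^2
FOC: (2*4 + 5.0)*x = -7 + 5.0*(-2.941 - 1.5801)
x^{k+1} = -2.2773
Step 2: z-update.
Minimize 3*z^2 - 6*z + (5.0/2)*(-2.2773 - z + 1.5801)^2
FOC: (2*3 + 5.0)*z = 6 + 5.0*(-2.2773 + 1.5801)
z^{k+1} = 0.2285
Step 3: u-update.
u^{k+1} = 1.5801 - 2.2773 - 0.2285 = -0.9258
Step 4: Primal residual = |-2.2773 - 0.2285| = 2.5059


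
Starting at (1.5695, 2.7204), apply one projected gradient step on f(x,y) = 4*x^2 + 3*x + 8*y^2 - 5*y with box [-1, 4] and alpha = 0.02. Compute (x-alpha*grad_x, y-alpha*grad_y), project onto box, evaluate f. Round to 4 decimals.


Step 1: Compute gradient at (1.5695, 2.7204).
grad_x = 2*4*1.5695 + 3 = 15.556
grad_y = 2*8*2.7204 - 5 = 38.5264
Step 2: Gradient step.
x_raw = 1.5695 - 0.02*15.556 = 1.2584
y_raw = 2.7204 - 0.02*38.5264 = 1.9499
Step 3: Project onto [-1, 4].
x_proj = clip(1.2584) = 1.2584
y_proj = clip(1.9499) = 1.9499
Step 4: Evaluate f.
f(1.2584, 1.9499) = 30.7759


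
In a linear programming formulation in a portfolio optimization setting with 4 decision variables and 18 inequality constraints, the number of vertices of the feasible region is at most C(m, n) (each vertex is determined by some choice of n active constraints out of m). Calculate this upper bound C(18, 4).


Each vertex corresponds to some choice of n active constraints out of m, so the number of vertices is at most C(m, n) = m! / (n!(m-n)!).
m = 18, n = 4
Numerator: 18 * 17 * 16 * 15
Denominator: 4! = 24
C(18, 4) = 3060


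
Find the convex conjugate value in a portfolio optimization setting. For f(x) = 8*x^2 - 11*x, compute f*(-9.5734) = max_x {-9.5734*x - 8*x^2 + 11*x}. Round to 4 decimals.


f*(y) = sup_x {y*x - a*x^2 - b*x} = sup_x {(y-b)*x - a*x^2}
FOC: (y - b) - 2a*x = 0 => x* = (y - b)/(2a)
x* = (-9.5734 + 11)/(2*8) = 0.0892
f*(-9.5734) = (y-b)^2/(4a) = (-9.5734 + 11)^2/(4*8)
= 2.0352/32 = 0.0636


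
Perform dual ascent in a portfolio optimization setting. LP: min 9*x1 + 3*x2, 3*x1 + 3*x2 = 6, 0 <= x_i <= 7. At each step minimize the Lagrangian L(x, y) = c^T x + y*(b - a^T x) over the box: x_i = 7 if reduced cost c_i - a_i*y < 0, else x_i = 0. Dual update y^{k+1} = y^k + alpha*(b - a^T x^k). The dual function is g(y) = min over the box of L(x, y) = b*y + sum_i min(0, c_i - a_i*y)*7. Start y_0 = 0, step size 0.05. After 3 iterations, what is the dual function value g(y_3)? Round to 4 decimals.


Dual ascent for LP: min 9*x1 + 3*x2, 3*x1 + 3*x2 = 6, 0 <= x_i <= 7
Step 1: y^k = 0.0, reduced costs: (9.0, 3.0)
  x^k = (0.0, 0.0), subgradient = b - a^T x = 6.0
  y^{k+1} = 0.0 + 0.05*6.0 = 0.3
Step 2: y^k = 0.3, reduced costs: (8.1, 2.1)
  x^k = (0.0, 0.0), subgradient = b - a^T x = 6.0
  y^{k+1} = 0.3 + 0.05*6.0 = 0.6
Step 3: y^k = 0.6, reduced costs: (7.2, 1.2)
  x^k = (0.0, 0.0), subgradient = b - a^T x = 6.0
  y^{k+1} = 0.6 + 0.05*6.0 = 0.9
Dual objective at y_3 = 0.9: reduced costs (6.3, 0.3), box minimizer x = (0.0, 0.0)
g(y_3) = b*y + (c1 - a1*y)*x1 + (c2 - a2*y)*x2 = 6*0.9 + 6.3*0.0 + 0.3*0.0 = 5.4 + 0.0 + 0.0 = 5.4


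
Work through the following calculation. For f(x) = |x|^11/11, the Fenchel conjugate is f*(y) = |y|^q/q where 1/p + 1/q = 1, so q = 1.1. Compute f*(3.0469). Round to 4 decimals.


The conjugate exponent q satisfies 1/p + 1/q = 1.
p = 11, so q = 11/(11 - 1) = 1.1
|y|^q = 3.0469^1.1 = 3.406
f*(3.0469) = 3.406 / 1.1 = 3.0964


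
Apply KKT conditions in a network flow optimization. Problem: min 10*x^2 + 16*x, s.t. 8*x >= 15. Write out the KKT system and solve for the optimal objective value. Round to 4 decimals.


Step 1: Try lambda = 0 (constraint inactive).
x_unc = -16/(2*10) = -0.8
Check: 8*-0.8 = -6.4 < 15 -- violated!
Step 2: Constraint must be active: 8*x = 15
x* = 15/8 = 1.875
lambda = (2*10*1.875 + 16)/8 = 6.6875
Step 3: Compute optimal value.
f(x*) = 10*1.875^2 + 16*1.875 = 65.1563


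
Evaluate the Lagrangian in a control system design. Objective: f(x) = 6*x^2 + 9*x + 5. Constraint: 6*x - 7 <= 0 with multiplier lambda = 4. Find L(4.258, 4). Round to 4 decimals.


Step 1: Evaluate f(x).
f(4.258) = 6*4.258^2 + 9*4.258 + 5 = 152.1054
Step 2: Evaluate g(x).
g(4.258) = 6*4.258 - 7 = 18.548
Step 3: Compute Lagrangian.
L = 152.1054 + 4*18.548 = 226.2974


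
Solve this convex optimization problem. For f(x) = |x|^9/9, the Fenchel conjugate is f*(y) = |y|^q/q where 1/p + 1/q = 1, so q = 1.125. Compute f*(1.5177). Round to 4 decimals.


The conjugate exponent q satisfies 1/p + 1/q = 1.
p = 9, so q = 9/(9 - 1) = 1.125
|y|^q = 1.5177^1.125 = 1.5989
f*(1.5177) = 1.5989 / 1.125 = 1.4213


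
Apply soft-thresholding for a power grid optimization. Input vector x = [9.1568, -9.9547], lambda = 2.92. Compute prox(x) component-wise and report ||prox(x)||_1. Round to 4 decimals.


Soft-thresholding with lambda = 2.92:
prox(9.1568) = sign(9.1568)*max(|9.1568| - 2.92, 0) = 6.2368
prox(-9.9547) = sign(-9.9547)*max(|-9.9547| - 2.92, 0) = -7.0347
prox(x) = [6.2368, -7.0347]
||prox(x)||_1 = 6.2368 + 7.0347 = 13.2715


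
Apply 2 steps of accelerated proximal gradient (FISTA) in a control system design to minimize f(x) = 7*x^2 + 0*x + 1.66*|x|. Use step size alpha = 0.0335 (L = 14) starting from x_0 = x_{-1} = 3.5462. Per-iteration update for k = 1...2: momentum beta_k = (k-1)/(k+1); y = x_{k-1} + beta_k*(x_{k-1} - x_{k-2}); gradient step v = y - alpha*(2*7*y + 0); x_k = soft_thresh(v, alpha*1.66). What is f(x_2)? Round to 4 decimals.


FISTA on f(x) = 7*x^2 + 0*x + 1.66*|x|
L = 14, alpha = 0.0335
Iteration 1: beta = 0.0, y = 3.5462 + 0.0*(3.5462 - 3.5462) = 3.5462
  grad(y) = 49.6468, v = y - alpha*grad = 1.883
  prox(v) = soft_thresh(1.883, 0.0556) = 1.8274
Iteration 2: beta = 0.3333, y = 1.8274 + 0.3333*(1.8274 - 3.5462) = 1.2545
  grad(y) = 17.5629, v = y - alpha*grad = 0.6661
  prox(v) = soft_thresh(0.6661, 0.0556) = 0.6105
f(x_2) = 7*0.6105^2 + 0*0.6105 + 1.66*|0.6105| = 3.6227


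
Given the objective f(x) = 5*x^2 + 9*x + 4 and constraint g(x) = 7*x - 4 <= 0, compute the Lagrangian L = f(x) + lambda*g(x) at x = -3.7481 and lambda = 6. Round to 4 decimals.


Step 1: Evaluate f(x).
f(-3.7481) = 5*(-3.7481)^2 + 9*(-3.7481) + 4 = 40.5084
Step 2: Evaluate g(x).
g(-3.7481) = 7*-3.7481 - 4 = -30.2367
Step 3: Compute Lagrangian.
L = 40.5084 + 6*-30.2367 = -140.9118


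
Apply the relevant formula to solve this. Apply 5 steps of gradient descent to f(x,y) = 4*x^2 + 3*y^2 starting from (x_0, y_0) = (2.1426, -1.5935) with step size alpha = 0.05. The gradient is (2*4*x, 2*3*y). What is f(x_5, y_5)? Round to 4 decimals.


Gradient descent on f(x,y) = 4*x^2 + 3*y^2.
Starting point: (2.1426, -1.5935), alpha = 0.05
Step 1: grad_x = 2*4*2.1426 = 17.1408, grad_y = 2*3*-1.5935 = -9.561
  x_1 = 2.1426 - 0.05*17.1408 = 1.2856
  y_1 = -1.5935 - 0.05*-9.561 = -1.1155
Step 2: grad_x = 2*4*1.2856 = 10.2845, grad_y = 2*3*-1.1155 = -6.6927
  x_2 = 1.2856 - 0.05*10.2845 = 0.7713
  y_2 = -1.1155 - 0.05*-6.6927 = -0.7808
Step 3: grad_x = 2*4*0.7713 = 6.1707, grad_y = 2*3*-0.7808 = -4.6849
  x_3 = 0.7713 - 0.05*6.1707 = 0.4628
  y_3 = -0.7808 - 0.05*-4.6849 = -0.5466
Step 4: grad_x = 2*4*0.4628 = 3.7024, grad_y = 2*3*-0.5466 = -3.2794
  x_4 = 0.4628 - 0.05*3.7024 = 0.2777
  y_4 = -0.5466 - 0.05*-3.2794 = -0.3826
Step 5: grad_x = 2*4*0.2777 = 2.2214, grad_y = 2*3*-0.3826 = -2.2956
  x_5 = 0.2777 - 0.05*2.2214 = 0.1666
  y_5 = -0.3826 - 0.05*-2.2956 = -0.2678
f(0.1666, -0.2678) = 4*0.1666^2 + 3*(-0.2678)^2 = 0.3262


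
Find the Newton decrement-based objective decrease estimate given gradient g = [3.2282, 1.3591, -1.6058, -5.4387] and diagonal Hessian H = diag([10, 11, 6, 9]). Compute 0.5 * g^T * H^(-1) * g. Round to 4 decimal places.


Step 1: H is diagonal, so H^(-1) * g = [0.3228, 0.1236, -0.2676, -0.6043].
Step 2: g^T H^(-1) g = sum_i g_i^2 / H_ii
  = (3.2282)^2/10 + (1.3591)^2/11 + (-1.6058)^2/6 + (-5.4387)^2/9
  = 1.0421 + 0.1679 + 0.4298 + 3.2866 = 4.9264
Step 3: Objective decrease = 0.5 * g^T H^(-1) g = 2.4632


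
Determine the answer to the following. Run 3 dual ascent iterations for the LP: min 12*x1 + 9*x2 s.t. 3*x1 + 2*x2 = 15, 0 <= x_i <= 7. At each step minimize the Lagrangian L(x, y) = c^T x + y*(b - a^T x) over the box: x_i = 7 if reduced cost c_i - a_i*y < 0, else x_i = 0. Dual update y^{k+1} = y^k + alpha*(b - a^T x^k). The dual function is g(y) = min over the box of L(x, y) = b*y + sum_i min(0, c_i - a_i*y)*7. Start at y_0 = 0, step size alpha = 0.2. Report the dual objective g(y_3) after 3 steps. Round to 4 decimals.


Dual ascent for LP: min 12*x1 + 9*x2, 3*x1 + 2*x2 = 15, 0 <= x_i <= 7
Step 1: y^k = 0.0, reduced costs: (12.0, 9.0)
  x^k = (0.0, 0.0), subgradient = b - a^T x = 15.0
  y^{k+1} = 0.0 + 0.2*15.0 = 3.0
Step 2: y^k = 3.0, reduced costs: (3.0, 3.0)
  x^k = (0.0, 0.0), subgradient = b - a^T x = 15.0
  y^{k+1} = 3.0 + 0.2*15.0 = 6.0
Step 3: y^k = 6.0, reduced costs: (-6.0, -3.0)
  x^k = (7.0, 7.0), subgradient = b - a^T x = -20.0
  y^{k+1} = 6.0 + 0.2*-20.0 = 2.0
Dual objective at y_3 = 2.0: reduced costs (6.0, 5.0), box minimizer x = (0.0, 0.0)
g(y_3) = b*y + (c1 - a1*y)*x1 + (c2 - a2*y)*x2 = 15*2.0 + 6.0*0.0 + 5.0*0.0 = 30.0 + 0.0 + 0.0 = 30.0


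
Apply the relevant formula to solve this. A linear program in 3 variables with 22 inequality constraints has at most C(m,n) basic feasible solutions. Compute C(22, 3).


Each vertex corresponds to some choice of n active constraints out of m, so the number of vertices is at most C(m, n) = m! / (n!(m-n)!).
m = 22, n = 3
Numerator: 22 * 21 * 20
Denominator: 3! = 6
C(22, 3) = 1540


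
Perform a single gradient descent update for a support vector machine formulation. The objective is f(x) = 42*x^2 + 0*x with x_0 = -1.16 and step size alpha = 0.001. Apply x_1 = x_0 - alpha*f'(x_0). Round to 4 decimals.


We compute the gradient at x_0 and apply the update.
f'(x) = 84*x + 0
f'(-1.16) = 84*-1.16 + 0 = -97.44
x_1 = -1.16 - 0.001*-97.44 = -1.0626


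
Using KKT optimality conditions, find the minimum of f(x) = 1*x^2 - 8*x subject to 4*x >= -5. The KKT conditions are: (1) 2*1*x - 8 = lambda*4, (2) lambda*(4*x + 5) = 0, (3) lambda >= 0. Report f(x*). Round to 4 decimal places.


Step 1: Try lambda = 0 (constraint inactive).
Stationarity: 2*1*x - 8 = 0
x* = 8/(2*1) = 4.0
Check constraint: 4*4.0 = 16.0 >= -5 -- satisfied.
Step 2: Compute optimal value.
f(x*) = 1*4.0^2 - 8*4.0 = -16.0


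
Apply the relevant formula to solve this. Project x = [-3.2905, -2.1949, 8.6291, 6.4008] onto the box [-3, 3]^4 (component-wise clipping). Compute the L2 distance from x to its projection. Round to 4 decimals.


Project each component onto [-3, 3].
clip(-3.2905) = -3.0, clip(-2.1949) = -2.1949, clip(8.6291) = 3.0, clip(6.4008) = 3.0
Projection = [-3.0, -2.1949, 3.0, 3.0]
Squared diffs: [0.0844, 0.0, 31.6868, 11.5654]
Distance = sqrt(43.3366) = 6.5831


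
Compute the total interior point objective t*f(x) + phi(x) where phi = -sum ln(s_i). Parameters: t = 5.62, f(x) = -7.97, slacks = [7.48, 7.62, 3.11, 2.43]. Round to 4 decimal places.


Step 1: Compute log-barrier.
ln values: [2.0122, 2.0308, 1.1346, 0.8879]
phi = -(2.0122 + 2.0308 + 1.1346 + 0.8879) = -6.0655
Step 2: Compute augmented objective.
t*f(x) = 5.62*-7.97 = -44.7914
Total = -44.7914 - 6.0655 = -50.8569


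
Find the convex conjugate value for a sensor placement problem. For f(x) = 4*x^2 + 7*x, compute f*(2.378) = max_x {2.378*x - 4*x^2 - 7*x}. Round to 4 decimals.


f*(y) = sup_x {y*x - a*x^2 - b*x} = sup_x {(y-b)*x - a*x^2}
FOC: (y - b) - 2a*x = 0 => x* = (y - b)/(2a)
x* = (2.378 - 7)/(2*4) = -0.5778
f*(2.378) = (y-b)^2/(4a) = (2.378 - 7)^2/(4*4)
= 21.3629/16 = 1.3352


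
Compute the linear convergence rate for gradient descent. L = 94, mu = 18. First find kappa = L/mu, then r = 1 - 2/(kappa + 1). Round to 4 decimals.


Step 1: Compute the condition number.
kappa = L/mu = 94/18 = 5.2222
Step 2: Compute the convergence rate.
r = 1 - 2/(kappa + 1) = 1 - 2*mu/(L + mu) = (L - mu)/(L + mu) = 76/112 = 0.6786


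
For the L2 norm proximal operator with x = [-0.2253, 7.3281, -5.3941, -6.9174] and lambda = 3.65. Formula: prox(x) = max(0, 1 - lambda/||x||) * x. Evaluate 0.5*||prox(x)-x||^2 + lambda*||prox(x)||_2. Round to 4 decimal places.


Step 1: Compute ||x||.
||x|| = 11.4323
Step 2: Compute scaling factor.
scale = max(0, 1 - 3.65/11.4323) = 0.6807
Step 3: prox(x) = [-0.1534, 4.9885, -3.6719, -4.7089]
||prox(x)|| = 7.7823
Step 4: Proximal objective.
0.5*||prox-x||^2 = 6.6613
lambda*||prox|| = 28.4054
Total = 35.0668


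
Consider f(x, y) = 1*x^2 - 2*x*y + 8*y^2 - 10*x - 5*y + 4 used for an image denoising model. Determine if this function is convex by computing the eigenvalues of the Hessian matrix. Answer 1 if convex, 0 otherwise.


The Hessian of f(x,y) = 1*x^2 - 2*x*y + 8*y^2 - 10*x - 5*y + 4 is:
H = [[2, -2], [-2, 16]]
Trace = 2 + 16 = 18
Determinant = 2*16 - (-2)^2 = 28
Discriminant = (18)^2 - 4*28 = 212.0
Eigenvalues: lambda_1 = 1.7199, lambda_2 = 16.2801
The function is convex.

1


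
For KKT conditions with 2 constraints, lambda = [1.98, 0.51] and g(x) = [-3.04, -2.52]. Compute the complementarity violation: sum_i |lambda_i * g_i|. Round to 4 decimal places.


KKT complementary slackness check:
lambda_1 * g_1 = 1.98 * -3.04 = -6.0192
lambda_2 * g_2 = 0.51 * -2.52 = -1.2852
Total violation = 6.0192 + 1.2852 = 7.3044


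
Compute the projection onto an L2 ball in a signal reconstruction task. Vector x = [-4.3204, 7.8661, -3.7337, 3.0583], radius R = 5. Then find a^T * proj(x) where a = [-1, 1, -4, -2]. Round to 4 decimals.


Step 1: Compute ||x|| (intermediates to 6 decimals).
||x|| = sqrt((-4.3204)^2 + 7.8661^2 + (-3.7337)^2 + 3.0583^2) = 10.189951
Step 2: Project.
Since ||x|| > R, scale = R/||x|| = 5/10.189951 = 0.490679, proj(x) = scale * x
proj(x) = [-2.11993, 3.85973, -1.832048, 1.500644]
Step 3: Dot product.
a^T * proj(x) = -1*(-2.11993) + 1*3.85973 - 4*(-1.832048) - 2*1.500644 = 10.3066


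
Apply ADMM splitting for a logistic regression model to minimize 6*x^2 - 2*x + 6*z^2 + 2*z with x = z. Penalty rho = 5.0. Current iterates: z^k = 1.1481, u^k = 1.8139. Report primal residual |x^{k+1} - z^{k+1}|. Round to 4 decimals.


ADMM iteration with rho = 5.0, z^k = 1.1481, u^k = 1.8139
Step 1: x-update.
Minimize 6*x^2 - 2*x + (5.0/2)*(x - 1.1481 + 1.8139)^2
FOC: (2*6 + 5.0)*x = 2 + 5.0*(1.1481 - 1.8139)
x^{k+1} = -0.0782
Step 2: z-update.
Minimize 6*z^2 + 2*z + (5.0/2)*(-0.0782 - z + 1.8139)^2
FOC: (2*6 + 5.0)*z = -2 + 5.0*(-0.0782 + 1.8139)
z^{k+1} = 0.3929
Step 3: u-update.
u^{k+1} = 1.8139 - 0.0782 - 0.3929 = 1.3429
Step 4: Primal residual = |-0.0782 - 0.3929| = 0.471


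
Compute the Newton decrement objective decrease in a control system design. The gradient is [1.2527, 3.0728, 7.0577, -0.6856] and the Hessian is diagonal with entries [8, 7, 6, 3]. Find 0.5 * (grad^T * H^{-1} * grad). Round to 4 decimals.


Step 1: H is diagonal, so H^(-1) * g = [0.1566, 0.439, 1.1763, -0.2285].
Step 2: g^T H^(-1) g = sum_i g_i^2 / H_ii
  = (1.2527)^2/8 + (3.0728)^2/7 + (7.0577)^2/6 + (-0.6856)^2/3
  = 0.1962 + 1.3489 + 8.3019 + 0.1567 = 10.0036
Step 3: Objective decrease = 0.5 * g^T H^(-1) g = 5.0018


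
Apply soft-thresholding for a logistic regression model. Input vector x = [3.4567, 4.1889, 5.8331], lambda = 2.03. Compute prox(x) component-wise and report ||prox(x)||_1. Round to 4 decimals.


Soft-thresholding with lambda = 2.03:
prox(3.4567) = sign(3.4567)*max(|3.4567| - 2.03, 0) = 1.4267
prox(4.1889) = sign(4.1889)*max(|4.1889| - 2.03, 0) = 2.1589
prox(5.8331) = sign(5.8331)*max(|5.8331| - 2.03, 0) = 3.8031
prox(x) = [1.4267, 2.1589, 3.8031]
||prox(x)||_1 = 1.4267 + 2.1589 + 3.8031 = 7.3887


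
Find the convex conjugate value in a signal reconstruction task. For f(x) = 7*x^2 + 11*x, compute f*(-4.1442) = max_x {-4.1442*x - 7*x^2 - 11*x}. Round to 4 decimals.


f*(y) = sup_x {y*x - a*x^2 - b*x} = sup_x {(y-b)*x - a*x^2}
FOC: (y - b) - 2a*x = 0 => x* = (y - b)/(2a)
x* = (-4.1442 - 11)/(2*7) = -1.0817
f*(-4.1442) = (y-b)^2/(4a) = (-4.1442 - 11)^2/(4*7)
= 229.3468/28 = 8.191


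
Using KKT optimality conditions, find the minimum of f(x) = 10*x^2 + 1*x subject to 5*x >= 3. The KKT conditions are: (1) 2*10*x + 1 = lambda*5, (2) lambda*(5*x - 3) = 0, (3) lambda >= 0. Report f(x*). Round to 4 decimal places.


Step 1: Try lambda = 0 (constraint inactive).
x_unc = -1/(2*10) = -0.05
Check: 5*-0.05 = -0.25 < 3 -- violated!
Step 2: Constraint must be active: 5*x = 3
x* = 3/5 = 0.6
lambda = (2*10*0.6 + 1)/5 = 2.6
Step 3: Compute optimal value.
f(x*) = 10*0.6^2 + 1*0.6 = 4.2


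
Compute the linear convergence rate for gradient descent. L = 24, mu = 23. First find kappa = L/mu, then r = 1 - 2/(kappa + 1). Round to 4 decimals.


Step 1: Compute the condition number.
kappa = L/mu = 24/23 = 1.0435
Step 2: Compute the convergence rate.
r = 1 - 2/(kappa + 1) = 1 - 2*mu/(L + mu) = (L - mu)/(L + mu) = 1/47 = 0.0213


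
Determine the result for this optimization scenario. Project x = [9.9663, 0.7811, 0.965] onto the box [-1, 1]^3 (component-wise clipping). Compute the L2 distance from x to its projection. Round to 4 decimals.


Project each component onto [-1, 1].
clip(9.9663) = 1.0, clip(0.7811) = 0.7811, clip(0.965) = 0.965
Projection = [1.0, 0.7811, 0.965]
Squared diffs: [80.3945, 0.0, 0.0]
Distance = sqrt(80.3945) = 8.9663


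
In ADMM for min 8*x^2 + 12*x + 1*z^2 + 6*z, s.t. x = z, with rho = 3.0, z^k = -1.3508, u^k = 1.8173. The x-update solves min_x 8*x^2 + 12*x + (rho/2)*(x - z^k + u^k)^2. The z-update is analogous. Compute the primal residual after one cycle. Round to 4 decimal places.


ADMM iteration with rho = 3.0, z^k = -1.3508, u^k = 1.8173
Step 1: x-update.
Minimize 8*x^2 + 12*x + (3.0/2)*(x + 1.3508 + 1.8173)^2
FOC: (2*8 + 3.0)*x = -12 + 3.0*(-1.3508 - 1.8173)
x^{k+1} = -1.1318
Step 2: z-update.
Minimize 1*z^2 + 6*z + (3.0/2)*(-1.1318 - z + 1.8173)^2
FOC: (2*1 + 3.0)*z = -6 + 3.0*(-1.1318 + 1.8173)
z^{k+1} = -0.7887
Step 3: u-update.
u^{k+1} = 1.8173 - 1.1318 + 0.7887 = 1.4742
Step 4: Primal residual = |-1.1318 + 0.7887| = 0.3431


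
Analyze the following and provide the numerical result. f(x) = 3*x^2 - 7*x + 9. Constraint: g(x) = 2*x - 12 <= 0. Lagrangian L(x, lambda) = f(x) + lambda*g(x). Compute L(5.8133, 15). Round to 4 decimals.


Step 1: Evaluate f(x).
f(5.8133) = 3*5.8133^2 - 7*5.8133 + 9 = 69.6903
Step 2: Evaluate g(x).
g(5.8133) = 2*5.8133 - 12 = -0.3734
Step 3: Compute Lagrangian.
L = 69.6903 + 15*-0.3734 = 64.0893


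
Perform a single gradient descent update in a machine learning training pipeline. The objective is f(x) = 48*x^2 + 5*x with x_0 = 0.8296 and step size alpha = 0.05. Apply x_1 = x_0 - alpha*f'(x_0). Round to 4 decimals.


We compute the gradient at x_0 and apply the update.
f'(x) = 96*x + 5
f'(0.8296) = 96*0.8296 + 5 = 84.6416
x_1 = 0.8296 - 0.05*84.6416 = -3.4025


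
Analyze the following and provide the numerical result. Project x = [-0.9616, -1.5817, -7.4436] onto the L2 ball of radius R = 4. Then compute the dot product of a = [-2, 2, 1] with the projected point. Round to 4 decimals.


Step 1: Compute ||x|| (intermediates to 6 decimals).
||x|| = sqrt((-0.9616)^2 + (-1.5817)^2 + (-7.4436)^2) = 7.670308
Step 2: Project.
Since ||x|| > R, scale = R/||x|| = 4/7.670308 = 0.521491, proj(x) = scale * x
proj(x) = [-0.501466, -0.824842, -3.88177]
Step 3: Dot product.
a^T * proj(x) = -2*(-0.501466) + 2*(-0.824842) + 1*(-3.88177) = -4.5285


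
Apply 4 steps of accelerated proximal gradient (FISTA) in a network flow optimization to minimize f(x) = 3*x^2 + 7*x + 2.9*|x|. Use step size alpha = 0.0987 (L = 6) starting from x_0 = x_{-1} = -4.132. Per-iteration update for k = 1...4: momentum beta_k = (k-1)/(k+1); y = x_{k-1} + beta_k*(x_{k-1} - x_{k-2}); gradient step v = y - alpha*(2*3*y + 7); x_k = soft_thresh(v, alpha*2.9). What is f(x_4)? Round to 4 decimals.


FISTA on f(x) = 3*x^2 + 7*x + 2.9*|x|
L = 6, alpha = 0.0987
Iteration 1: beta = 0.0, y = -4.132 + 0.0*(-4.132 + 4.132) = -4.132
  grad(y) = -17.792, v = y - alpha*grad = -2.3759
  prox(v) = soft_thresh(-2.3759, 0.2862) = -2.0897
Iteration 2: beta = 0.3333, y = -2.0897 + 0.3333*(-2.0897 + 4.132) = -1.4089
  grad(y) = -1.4536, v = y - alpha*grad = -1.2655
  prox(v) = soft_thresh(-1.2655, 0.2862) = -0.9792
Iteration 3: beta = 0.5, y = -0.9792 + 0.5*(-0.9792 + 2.0897) = -0.424
  grad(y) = 4.456, v = y - alpha*grad = -0.8638
  prox(v) = soft_thresh(-0.8638, 0.2862) = -0.5776
Iteration 4: beta = 0.6, y = -0.5776 + 0.6*(-0.5776 + 0.9792) = -0.3366
  grad(y) = 4.9805, v = y - alpha*grad = -0.8282
  prox(v) = soft_thresh(-0.8282, 0.2862) = -0.5419
f(x_4) = 3*(-0.5419)^2 + 7*(-0.5419) + 2.9*|-0.5419| = -1.3408


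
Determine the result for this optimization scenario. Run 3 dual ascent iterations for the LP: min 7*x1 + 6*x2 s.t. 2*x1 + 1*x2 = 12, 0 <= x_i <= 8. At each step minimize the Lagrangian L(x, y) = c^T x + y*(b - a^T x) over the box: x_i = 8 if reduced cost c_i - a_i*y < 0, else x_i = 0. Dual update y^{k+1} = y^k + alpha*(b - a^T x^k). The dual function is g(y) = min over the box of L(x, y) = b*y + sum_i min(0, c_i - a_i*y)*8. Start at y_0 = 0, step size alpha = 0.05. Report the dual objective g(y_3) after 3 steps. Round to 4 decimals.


Dual ascent for LP: min 7*x1 + 6*x2, 2*x1 + 1*x2 = 12, 0 <= x_i <= 8
Step 1: y^k = 0.0, reduced costs: (7.0, 6.0)
  x^k = (0.0, 0.0), subgradient = b - a^T x = 12.0
  y^{k+1} = 0.0 + 0.05*12.0 = 0.6
Step 2: y^k = 0.6, reduced costs: (5.8, 5.4)
  x^k = (0.0, 0.0), subgradient = b - a^T x = 12.0
  y^{k+1} = 0.6 + 0.05*12.0 = 1.2
Step 3: y^k = 1.2, reduced costs: (4.6, 4.8)
  x^k = (0.0, 0.0), subgradient = b - a^T x = 12.0
  y^{k+1} = 1.2 + 0.05*12.0 = 1.8
Dual objective at y_3 = 1.8: reduced costs (3.4, 4.2), box minimizer x = (0.0, 0.0)
g(y_3) = b*y + (c1 - a1*y)*x1 + (c2 - a2*y)*x2 = 12*1.8 + 3.4*0.0 + 4.2*0.0 = 21.6 + 0.0 + 0.0 = 21.6


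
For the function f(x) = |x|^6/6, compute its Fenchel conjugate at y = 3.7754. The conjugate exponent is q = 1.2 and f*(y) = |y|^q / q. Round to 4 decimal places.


The conjugate exponent q satisfies 1/p + 1/q = 1.
p = 6, so q = 6/(6 - 1) = 1.2
|y|^q = 3.7754^1.2 = 4.9244
f*(3.7754) = 4.9244 / 1.2 = 4.1037


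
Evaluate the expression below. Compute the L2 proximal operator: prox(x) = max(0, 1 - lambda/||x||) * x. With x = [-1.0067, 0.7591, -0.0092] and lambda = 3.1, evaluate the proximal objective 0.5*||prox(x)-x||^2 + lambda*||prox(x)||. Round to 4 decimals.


Step 1: Compute ||x||.
||x|| = 1.2609
Step 2: Compute scaling factor.
scale = max(0, 1 - 3.1/1.2609) = 0.0
Step 3: prox(x) = [-0.0, 0.0, -0.0]
||prox(x)|| = 0.0
Step 4: Proximal objective.
0.5*||prox-x||^2 = 0.7949
lambda*||prox|| = 0.0
Total = 0.7949


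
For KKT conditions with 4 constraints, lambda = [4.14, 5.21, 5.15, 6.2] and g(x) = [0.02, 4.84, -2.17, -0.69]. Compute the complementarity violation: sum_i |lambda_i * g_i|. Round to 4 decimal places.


KKT complementary slackness check:
lambda_1 * g_1 = 4.14 * 0.02 = 0.0828
lambda_2 * g_2 = 5.21 * 4.84 = 25.2164
lambda_3 * g_3 = 5.15 * -2.17 = -11.1755
lambda_4 * g_4 = 6.2 * -0.69 = -4.278
Total violation = 0.0828 + 25.2164 + 11.1755 + 4.278 = 40.7527


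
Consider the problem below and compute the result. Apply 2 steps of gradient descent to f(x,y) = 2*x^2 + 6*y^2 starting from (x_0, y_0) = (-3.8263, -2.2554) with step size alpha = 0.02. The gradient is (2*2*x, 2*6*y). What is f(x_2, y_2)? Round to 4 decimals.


Gradient descent on f(x,y) = 2*x^2 + 6*y^2.
Starting point: (-3.8263, -2.2554), alpha = 0.02
Step 1: grad_x = 2*2*-3.8263 = -15.3052, grad_y = 2*6*-2.2554 = -27.0648
  x_1 = -3.8263 - 0.02*-15.3052 = -3.5202
  y_1 = -2.2554 - 0.02*-27.0648 = -1.7141
Step 2: grad_x = 2*2*-3.5202 = -14.0808, grad_y = 2*6*-1.7141 = -20.5692
  x_2 = -3.5202 - 0.02*-14.0808 = -3.2386
  y_2 = -1.7141 - 0.02*-20.5692 = -1.3027
f(-3.2386, -1.3027) = 2*(-3.2386)^2 + 6*(-1.3027)^2 = 31.1593


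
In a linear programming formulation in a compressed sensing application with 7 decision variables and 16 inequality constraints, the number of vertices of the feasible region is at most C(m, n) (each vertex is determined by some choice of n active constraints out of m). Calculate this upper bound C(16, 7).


Each vertex corresponds to some choice of n active constraints out of m, so the number of vertices is at most C(m, n) = m! / (n!(m-n)!).
m = 16, n = 7
Numerator: 16 * 15 * 14 * 13 * 12 * 11 * 10
Denominator: 7! = 5040
C(16, 7) = 11440


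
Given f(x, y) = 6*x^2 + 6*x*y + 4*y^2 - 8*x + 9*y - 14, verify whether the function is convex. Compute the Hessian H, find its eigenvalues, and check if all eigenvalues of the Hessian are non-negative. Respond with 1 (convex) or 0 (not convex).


The Hessian of f(x,y) = 6*x^2 + 6*x*y + 4*y^2 - 8*x + 9*y - 14 is:
H = [[12, 6], [6, 8]]
Trace = 12 + 8 = 20
Determinant = 12*8 - (6)^2 = 60
Discriminant = (20)^2 - 4*60 = 160.0
Eigenvalues: lambda_1 = 3.6754, lambda_2 = 16.3246
The function is convex.

1


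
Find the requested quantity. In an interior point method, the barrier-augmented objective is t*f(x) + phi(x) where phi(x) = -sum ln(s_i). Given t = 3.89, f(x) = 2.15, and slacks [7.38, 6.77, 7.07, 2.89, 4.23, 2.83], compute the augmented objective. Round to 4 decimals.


Step 1: Compute log-barrier.
ln values: [1.9988, 1.9125, 1.9559, 1.0613, 1.4422, 1.0403]
phi = -(1.9988 + 1.9125 + 1.9559 + 1.0613 + 1.4422 + 1.0403) = -9.4109
Step 2: Compute augmented objective.
t*f(x) = 3.89*2.15 = 8.3635
Total = 8.3635 - 9.4109 = -1.0474


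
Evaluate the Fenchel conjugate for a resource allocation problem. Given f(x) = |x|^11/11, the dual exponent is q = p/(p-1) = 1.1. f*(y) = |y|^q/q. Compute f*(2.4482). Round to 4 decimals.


The conjugate exponent q satisfies 1/p + 1/q = 1.
p = 11, so q = 11/(11 - 1) = 1.1
|y|^q = 2.4482^1.1 = 2.6775
f*(2.4482) = 2.6775 / 1.1 = 2.4341


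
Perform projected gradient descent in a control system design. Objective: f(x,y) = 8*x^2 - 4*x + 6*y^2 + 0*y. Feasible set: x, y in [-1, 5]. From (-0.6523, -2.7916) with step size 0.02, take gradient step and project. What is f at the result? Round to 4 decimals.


Step 1: Compute gradient at (-0.6523, -2.7916).
grad_x = 2*8*-0.6523 - 4 = -14.4368
grad_y = 2*6*-2.7916 + 0 = -33.4992
Step 2: Gradient step.
x_raw = -0.6523 - 0.02*-14.4368 = -0.3636
y_raw = -2.7916 - 0.02*-33.4992 = -2.1216
Step 3: Project onto [-1, 5].
x_proj = clip(-0.3636) = -0.3636
y_proj = clip(-2.1216) = -1.0
Step 4: Evaluate f.
f(-0.3636, -1.0) = 8.5117


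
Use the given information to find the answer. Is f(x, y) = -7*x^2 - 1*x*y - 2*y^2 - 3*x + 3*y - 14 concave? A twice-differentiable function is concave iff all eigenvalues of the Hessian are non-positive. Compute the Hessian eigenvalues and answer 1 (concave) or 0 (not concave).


The Hessian of f(x,y) = -7*x^2 - 1*x*y - 2*y^2 - 3*x + 3*y - 14 is:
H = [[-14, -1], [-1, -4]]
Trace = -14 - 4 = -18
Determinant = -14*-4 - (-1)^2 = 55
Discriminant = (-18)^2 - 4*55 = 104.0
Eigenvalues: lambda_1 = -14.099, lambda_2 = -3.901
The function is concave.

1


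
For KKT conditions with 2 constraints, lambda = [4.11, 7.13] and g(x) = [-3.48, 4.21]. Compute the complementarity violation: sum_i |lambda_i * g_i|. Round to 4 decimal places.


KKT complementary slackness check:
lambda_1 * g_1 = 4.11 * -3.48 = -14.3028
lambda_2 * g_2 = 7.13 * 4.21 = 30.0173
Total violation = 14.3028 + 30.0173 = 44.3201


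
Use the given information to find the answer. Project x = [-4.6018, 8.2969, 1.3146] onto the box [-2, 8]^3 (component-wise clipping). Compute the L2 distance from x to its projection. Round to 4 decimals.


Project each component onto [-2, 8].
clip(-4.6018) = -2.0, clip(8.2969) = 8.0, clip(1.3146) = 1.3146
Projection = [-2.0, 8.0, 1.3146]
Squared diffs: [6.7694, 0.0881, 0.0]
Distance = sqrt(6.8575) = 2.6187


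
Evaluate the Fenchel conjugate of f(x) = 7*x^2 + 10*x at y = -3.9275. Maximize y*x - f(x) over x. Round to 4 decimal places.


f*(y) = sup_x {y*x - a*x^2 - b*x} = sup_x {(y-b)*x - a*x^2}
FOC: (y - b) - 2a*x = 0 => x* = (y - b)/(2a)
x* = (-3.9275 - 10)/(2*7) = -0.9948
f*(-3.9275) = (y-b)^2/(4a) = (-3.9275 - 10)^2/(4*7)
= 193.9753/28 = 6.9277


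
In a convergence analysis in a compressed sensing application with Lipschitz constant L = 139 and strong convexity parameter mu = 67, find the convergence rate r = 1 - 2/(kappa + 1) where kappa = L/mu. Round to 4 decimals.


Step 1: Compute the condition number.
kappa = L/mu = 139/67 = 2.0746
Step 2: Compute the convergence rate.
r = 1 - 2/(kappa + 1) = 1 - 2*mu/(L + mu) = (L - mu)/(L + mu) = 72/206 = 0.3495


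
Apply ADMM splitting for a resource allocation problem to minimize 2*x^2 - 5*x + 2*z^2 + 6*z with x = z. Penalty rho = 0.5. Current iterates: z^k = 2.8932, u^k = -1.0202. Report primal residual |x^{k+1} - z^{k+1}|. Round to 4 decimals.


ADMM iteration with rho = 0.5, z^k = 2.8932, u^k = -1.0202
Step 1: x-update.
Minimize 2*x^2 - 5*x + (0.5/2)*(x - 2.8932 - 1.0202)^2
FOC: (2*2 + 0.5)*x = 5 + 0.5*(2.8932 + 1.0202)
x^{k+1} = 1.5459
Step 2: z-update.
Minimize 2*z^2 + 6*z + (0.5/2)*(1.5459 - z - 1.0202)^2
FOC: (2*2 + 0.5)*z = -6 + 0.5*(1.5459 - 1.0202)
z^{k+1} = -1.2749
Step 3: u-update.
u^{k+1} = -1.0202 + 1.5459 + 1.2749 = 1.8007
Step 4: Primal residual = |1.5459 + 1.2749| = 2.8209


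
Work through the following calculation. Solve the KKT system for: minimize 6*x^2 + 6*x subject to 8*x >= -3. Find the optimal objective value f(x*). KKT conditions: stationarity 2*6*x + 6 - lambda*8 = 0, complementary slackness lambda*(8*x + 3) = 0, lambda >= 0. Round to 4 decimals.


Step 1: Try lambda = 0 (constraint inactive).
x_unc = -6/(2*6) = -0.5
Check: 8*-0.5 = -4.0 < -3 -- violated!
Step 2: Constraint must be active: 8*x = -3
x* = -3/8 = -0.375
lambda = (2*6*(-0.375) + 6)/8 = 0.1875
Step 3: Compute optimal value.
f(x*) = 6*(-0.375)^2 + 6*(-0.375) = -1.4063


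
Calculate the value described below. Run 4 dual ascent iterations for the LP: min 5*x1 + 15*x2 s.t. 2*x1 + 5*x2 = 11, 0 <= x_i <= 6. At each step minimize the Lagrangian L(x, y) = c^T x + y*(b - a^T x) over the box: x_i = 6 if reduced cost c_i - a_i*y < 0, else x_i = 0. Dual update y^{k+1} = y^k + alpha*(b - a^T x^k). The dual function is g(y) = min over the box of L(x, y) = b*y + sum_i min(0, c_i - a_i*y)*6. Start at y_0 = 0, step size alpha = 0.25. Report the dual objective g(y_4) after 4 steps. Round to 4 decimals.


Dual ascent for LP: min 5*x1 + 15*x2, 2*x1 + 5*x2 = 11, 0 <= x_i <= 6
Step 1: y^k = 0.0, reduced costs: (5.0, 15.0)
  x^k = (0.0, 0.0), subgradient = b - a^T x = 11.0
  y^{k+1} = 0.0 + 0.25*11.0 = 2.75
Step 2: y^k = 2.75, reduced costs: (-0.5, 1.25)
  x^k = (6.0, 0.0), subgradient = b - a^T x = -1.0
  y^{k+1} = 2.75 + 0.25*-1.0 = 2.5
Step 3: y^k = 2.5, reduced costs: (0.0, 2.5)
  x^k = (0.0, 0.0), subgradient = b - a^T x = 11.0
  y^{k+1} = 2.5 + 0.25*11.0 = 5.25
Step 4: y^k = 5.25, reduced costs: (-5.5, -11.25)
  x^k = (6.0, 6.0), subgradient = b - a^T x = -31.0
  y^{k+1} = 5.25 + 0.25*-31.0 = -2.5
Dual objective at y_4 = -2.5: reduced costs (10.0, 27.5), box minimizer x = (0.0, 0.0)
g(y_4) = b*y + (c1 - a1*y)*x1 + (c2 - a2*y)*x2 = 11*(-2.5) + 10.0*0.0 + 27.5*0.0 = -27.5 + 0.0 + 0.0 = -27.5


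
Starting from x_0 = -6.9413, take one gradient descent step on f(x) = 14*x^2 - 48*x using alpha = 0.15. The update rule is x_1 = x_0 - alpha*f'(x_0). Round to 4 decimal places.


We compute the gradient at x_0 and apply the update.
f'(x) = 28*x - 48
f'(-6.9413) = 28*-6.9413 - 48 = -242.3564
x_1 = -6.9413 - 0.15*-242.3564 = 29.4122


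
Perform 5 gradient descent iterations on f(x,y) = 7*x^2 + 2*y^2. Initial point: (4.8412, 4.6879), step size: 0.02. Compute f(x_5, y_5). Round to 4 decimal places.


Gradient descent on f(x,y) = 7*x^2 + 2*y^2.
Starting point: (4.8412, 4.6879), alpha = 0.02
Step 1: grad_x = 2*7*4.8412 = 67.7768, grad_y = 2*2*4.6879 = 18.7516
  x_1 = 4.8412 - 0.02*67.7768 = 3.4857
  y_1 = 4.6879 - 0.02*18.7516 = 4.3129
Step 2: grad_x = 2*7*3.4857 = 48.7993, grad_y = 2*2*4.3129 = 17.2515
  x_2 = 3.4857 - 0.02*48.7993 = 2.5097
  y_2 = 4.3129 - 0.02*17.2515 = 3.9678
Step 3: grad_x = 2*7*2.5097 = 35.1355, grad_y = 2*2*3.9678 = 15.8714
  x_3 = 2.5097 - 0.02*35.1355 = 1.807
  y_3 = 3.9678 - 0.02*15.8714 = 3.6504
Step 4: grad_x = 2*7*1.807 = 25.2976, grad_y = 2*2*3.6504 = 14.6016
  x_4 = 1.807 - 0.02*25.2976 = 1.301
  y_4 = 3.6504 - 0.02*14.6016 = 3.3584
Step 5: grad_x = 2*7*1.301 = 18.2142, grad_y = 2*2*3.3584 = 13.4335
  x_5 = 1.301 - 0.02*18.2142 = 0.9367
  y_5 = 3.3584 - 0.02*13.4335 = 3.0897
f(0.9367, 3.0897) = 7*0.9367^2 + 2*3.0897^2 = 25.2349


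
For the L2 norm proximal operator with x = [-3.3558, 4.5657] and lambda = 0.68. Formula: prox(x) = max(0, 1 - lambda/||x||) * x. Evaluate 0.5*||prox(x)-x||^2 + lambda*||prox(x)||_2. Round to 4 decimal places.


Step 1: Compute ||x||.
||x|| = 5.6663
Step 2: Compute scaling factor.
scale = max(0, 1 - 0.68/5.6663) = 0.88
Step 3: prox(x) = [-2.9531, 4.0178]
||prox(x)|| = 4.9863
Step 4: Proximal objective.
0.5*||prox-x||^2 = 0.2312
lambda*||prox|| = 3.3907
Total = 3.6219


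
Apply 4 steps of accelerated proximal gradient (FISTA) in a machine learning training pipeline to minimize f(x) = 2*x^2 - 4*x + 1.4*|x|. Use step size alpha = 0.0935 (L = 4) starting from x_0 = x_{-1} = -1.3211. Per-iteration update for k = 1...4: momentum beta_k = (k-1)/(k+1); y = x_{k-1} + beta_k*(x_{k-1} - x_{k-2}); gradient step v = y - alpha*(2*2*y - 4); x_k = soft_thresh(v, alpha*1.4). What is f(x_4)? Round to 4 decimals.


FISTA on f(x) = 2*x^2 - 4*x + 1.4*|x|
L = 4, alpha = 0.0935
Iteration 1: beta = 0.0, y = -1.3211 + 0.0*(-1.3211 + 1.3211) = -1.3211
  grad(y) = -9.2844, v = y - alpha*grad = -0.453
  prox(v) = soft_thresh(-0.453, 0.1309) = -0.3221
Iteration 2: beta = 0.3333, y = -0.3221 + 0.3333*(-0.3221 + 1.3211) = 0.0109
  grad(y) = -3.9564, v = y - alpha*grad = 0.3808
  prox(v) = soft_thresh(0.3808, 0.1309) = 0.2499
Iteration 3: beta = 0.5, y = 0.2499 + 0.5*(0.2499 + 0.3221) = 0.5359
  grad(y) = -1.8563, v = y - alpha*grad = 0.7095
  prox(v) = soft_thresh(0.7095, 0.1309) = 0.5786
Iteration 4: beta = 0.6, y = 0.5786 + 0.6*(0.5786 - 0.2499) = 0.7758
  grad(y) = -0.8968, v = y - alpha*grad = 0.8596
  prox(v) = soft_thresh(0.8596, 0.1309) = 0.7287
f(x_4) = 2*0.7287^2 - 4*0.7287 + 1.4*|0.7287| = -0.8326


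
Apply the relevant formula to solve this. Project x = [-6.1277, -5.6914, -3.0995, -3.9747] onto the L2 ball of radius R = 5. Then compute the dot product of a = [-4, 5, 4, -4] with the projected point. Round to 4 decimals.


Step 1: Compute ||x|| (intermediates to 6 decimals).
||x|| = sqrt((-6.1277)^2 + (-5.6914)^2 + (-3.0995)^2 + (-3.9747)^2) = 9.764522
Step 2: Project.
Since ||x|| > R, scale = R/||x|| = 5/9.764522 = 0.512058, proj(x) = scale * x
proj(x) = [-3.137738, -2.914327, -1.587124, -2.035277]
Step 3: Dot product.
a^T * proj(x) = -4*(-3.137738) + 5*(-2.914327) + 4*(-1.587124) - 4*(-2.035277) = -0.2281


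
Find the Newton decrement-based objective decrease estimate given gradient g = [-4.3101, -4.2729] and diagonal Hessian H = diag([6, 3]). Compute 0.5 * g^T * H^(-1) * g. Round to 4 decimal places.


Step 1: H is diagonal, so H^(-1) * g = [-0.7184, -1.4243].
Step 2: g^T H^(-1) g = sum_i g_i^2 / H_ii
  = (-4.3101)^2/6 + (-4.2729)^2/3
  = 3.0962 + 6.0859 = 9.1821
Step 3: Objective decrease = 0.5 * g^T H^(-1) g = 4.591


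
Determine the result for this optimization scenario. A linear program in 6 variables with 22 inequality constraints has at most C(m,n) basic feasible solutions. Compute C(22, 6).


Each vertex corresponds to some choice of n active constraints out of m, so the number of vertices is at most C(m, n) = m! / (n!(m-n)!).
m = 22, n = 6
Numerator: 22 * 21 * 20 * 19 * 18 * 17
Denominator: 6! = 720
C(22, 6) = 74613


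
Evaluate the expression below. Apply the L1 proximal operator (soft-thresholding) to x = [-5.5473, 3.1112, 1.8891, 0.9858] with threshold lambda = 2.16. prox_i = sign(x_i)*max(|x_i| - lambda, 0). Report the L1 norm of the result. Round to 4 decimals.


Soft-thresholding with lambda = 2.16:
prox(-5.5473) = sign(-5.5473)*max(|-5.5473| - 2.16, 0) = -3.3873
prox(3.1112) = sign(3.1112)*max(|3.1112| - 2.16, 0) = 0.9512
prox(1.8891) = sign(1.8891)*max(|1.8891| - 2.16, 0) = 0.0
prox(0.9858) = sign(0.9858)*max(|0.9858| - 2.16, 0) = 0.0
prox(x) = [-3.3873, 0.9512, 0.0, 0.0]
||prox(x)||_1 = 3.3873 + 0.9512 + 0.0 + 0.0 = 4.3385


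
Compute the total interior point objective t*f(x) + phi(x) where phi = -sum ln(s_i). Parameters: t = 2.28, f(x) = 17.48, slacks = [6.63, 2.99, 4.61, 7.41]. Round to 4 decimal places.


Step 1: Compute log-barrier.
ln values: [1.8916, 1.0953, 1.5282, 2.0028]
phi = -(1.8916 + 1.0953 + 1.5282 + 2.0028) = -6.5179
Step 2: Compute augmented objective.
t*f(x) = 2.28*17.48 = 39.8544
Total = 39.8544 - 6.5179 = 33.3365


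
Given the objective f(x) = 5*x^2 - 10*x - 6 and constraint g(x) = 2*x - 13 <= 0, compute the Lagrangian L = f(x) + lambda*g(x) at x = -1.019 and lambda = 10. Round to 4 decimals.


Step 1: Evaluate f(x).
f(-1.019) = 5*(-1.019)^2 - 10*(-1.019) - 6 = 9.3818
Step 2: Evaluate g(x).
g(-1.019) = 2*-1.019 - 13 = -15.038
Step 3: Compute Lagrangian.
L = 9.3818 + 10*-15.038 = -140.9982


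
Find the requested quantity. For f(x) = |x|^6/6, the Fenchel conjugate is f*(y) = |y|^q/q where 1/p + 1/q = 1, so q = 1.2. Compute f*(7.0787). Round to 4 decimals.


The conjugate exponent q satisfies 1/p + 1/q = 1.
p = 6, so q = 6/(6 - 1) = 1.2
|y|^q = 7.0787^1.2 = 10.4699
f*(7.0787) = 10.4699 / 1.2 = 8.725


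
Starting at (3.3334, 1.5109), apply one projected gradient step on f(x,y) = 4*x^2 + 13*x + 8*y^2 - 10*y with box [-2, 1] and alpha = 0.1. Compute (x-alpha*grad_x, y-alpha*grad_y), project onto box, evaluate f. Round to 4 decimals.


Step 1: Compute gradient at (3.3334, 1.5109).
grad_x = 2*4*3.3334 + 13 = 39.6672
grad_y = 2*8*1.5109 - 10 = 14.1744
Step 2: Gradient step.
x_raw = 3.3334 - 0.1*39.6672 = -0.6333
y_raw = 1.5109 - 0.1*14.1744 = 0.0935
Step 3: Project onto [-2, 1].
x_proj = clip(-0.6333) = -0.6333
y_proj = clip(0.0935) = 0.0935
Step 4: Evaluate f.
f(-0.6333, 0.0935) = -7.4935


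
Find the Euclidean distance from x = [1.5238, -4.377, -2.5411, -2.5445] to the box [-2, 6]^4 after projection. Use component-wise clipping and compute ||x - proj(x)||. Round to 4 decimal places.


Project each component onto [-2, 6].
clip(1.5238) = 1.5238, clip(-4.377) = -2.0, clip(-2.5411) = -2.0, clip(-2.5445) = -2.0
Projection = [1.5238, -2.0, -2.0, -2.0]
Squared diffs: [0.0, 5.6501, 0.2928, 0.2965]
Distance = sqrt(6.2394) = 2.4979
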